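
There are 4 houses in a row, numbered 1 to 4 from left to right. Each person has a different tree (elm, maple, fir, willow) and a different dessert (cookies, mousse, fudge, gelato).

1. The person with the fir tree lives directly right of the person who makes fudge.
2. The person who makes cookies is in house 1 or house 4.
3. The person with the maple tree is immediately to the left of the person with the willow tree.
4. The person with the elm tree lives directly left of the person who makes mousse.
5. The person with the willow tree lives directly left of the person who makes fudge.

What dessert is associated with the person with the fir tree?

Clue 5 places the person with the willow tree in house 2.
The person who makes fudge is in house 3 (clue 5).
The only tree still possible for house 4 is fir.
From clue 3, the person with the maple tree must be in house 1.
House 3's tree must be elm (nothing else left).
By clue 4, the person who makes mousse is in house 4.
That leaves gelato as the dessert for house 2.
House 1's dessert must be cookies (nothing else left).
So: house 1 = maple/cookies, house 2 = willow/gelato, house 3 = elm/fudge, house 4 = fir/mousse.

mousse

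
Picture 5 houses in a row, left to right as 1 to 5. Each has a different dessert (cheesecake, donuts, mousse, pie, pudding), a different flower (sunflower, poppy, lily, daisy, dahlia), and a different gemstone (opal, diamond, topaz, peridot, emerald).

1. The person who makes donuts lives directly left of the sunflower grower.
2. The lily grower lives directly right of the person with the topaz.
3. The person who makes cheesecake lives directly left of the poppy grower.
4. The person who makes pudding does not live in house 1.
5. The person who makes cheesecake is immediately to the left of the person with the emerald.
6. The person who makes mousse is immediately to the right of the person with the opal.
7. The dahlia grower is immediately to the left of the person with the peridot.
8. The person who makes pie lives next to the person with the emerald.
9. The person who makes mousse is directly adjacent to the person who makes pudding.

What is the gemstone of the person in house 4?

topaz

The person who makes cheesecake is narrowed to house 1 or 2 or 3 or 4; consider each.
Placing it in house 2 and house 3 and house 4 leads to a contradiction, so it's in house 1.
The poppy grower is in house 2 (clue 3).
By clue 5, the person with the emerald is in house 2.
So house 3 gets pie for dessert.
So house 2 gets donuts for dessert.
House 1 flower: only daisy fits.
Clue 1 places the sunflower grower in house 3.
That leaves dahlia as the flower for house 4.
The only flower still possible for house 5 is lily.
So house 1 gets diamond for gemstone.
That leaves peridot as the gemstone for house 5.
From clue 2, the person with the topaz must be in house 4.
So house 3 gets opal for gemstone.
From clue 6, the person who makes mousse must be in house 4.
From clue 9, the person who makes pudding must be in house 5.
So: house 1 = cheesecake/daisy/diamond, house 2 = donuts/poppy/emerald, house 3 = pie/sunflower/opal, house 4 = mousse/dahlia/topaz, house 5 = pudding/lily/peridot.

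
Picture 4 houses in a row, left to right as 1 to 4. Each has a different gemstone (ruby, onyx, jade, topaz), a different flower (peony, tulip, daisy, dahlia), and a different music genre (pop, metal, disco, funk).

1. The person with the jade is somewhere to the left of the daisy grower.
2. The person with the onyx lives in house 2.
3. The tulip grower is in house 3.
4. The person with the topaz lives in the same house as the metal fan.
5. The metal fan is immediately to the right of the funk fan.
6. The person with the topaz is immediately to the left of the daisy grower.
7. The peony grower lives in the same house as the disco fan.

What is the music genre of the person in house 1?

From clue 2, the person with the onyx must be in house 2.
Clue 3: the tulip grower is in house 3.
That leaves ruby as the gemstone for house 4.
The person with the topaz is in house 3 (clue 4).
By clue 4, the metal fan is in house 3.
By clue 5, the funk fan is in house 2.
Clue 6: the daisy grower is in house 4.
That leaves jade as the gemstone for house 1.
The peony grower is in house 1 (clue 7).
The disco fan is in house 1 (clue 7).
House 2 flower: only dahlia fits.
So house 4 gets pop for music genre.
So: house 1 = jade/peony/disco, house 2 = onyx/dahlia/funk, house 3 = topaz/tulip/metal, house 4 = ruby/daisy/pop.

disco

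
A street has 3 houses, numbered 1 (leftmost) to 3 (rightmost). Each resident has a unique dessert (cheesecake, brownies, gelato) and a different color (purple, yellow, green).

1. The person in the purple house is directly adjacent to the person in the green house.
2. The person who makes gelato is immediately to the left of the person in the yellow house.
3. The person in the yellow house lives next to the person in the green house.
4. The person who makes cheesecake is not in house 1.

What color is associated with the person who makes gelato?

The person who makes cheesecake is narrowed to house 2 or 3; consider each.
Placing it in house 2 leads to a contradiction, so it's in house 3.
The person who makes brownies is narrowed to house 1 or 2; consider each.
Placing it in house 2 leads to a contradiction, so it's in house 1.
House 2's dessert must be gelato (nothing else left).
Clue 2: the person in the yellow house is in house 3.
The person in the green house is in house 2 (clue 3).
So house 1 gets purple for color.
So: house 1 = brownies/purple, house 2 = gelato/green, house 3 = cheesecake/yellow.

green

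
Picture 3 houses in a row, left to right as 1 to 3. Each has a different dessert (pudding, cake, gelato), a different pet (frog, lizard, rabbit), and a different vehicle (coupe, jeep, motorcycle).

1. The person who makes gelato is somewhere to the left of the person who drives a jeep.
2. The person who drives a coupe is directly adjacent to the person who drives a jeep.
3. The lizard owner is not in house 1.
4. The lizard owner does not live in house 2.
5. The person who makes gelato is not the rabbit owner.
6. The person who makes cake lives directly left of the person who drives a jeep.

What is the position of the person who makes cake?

2

Clue 4 places the lizard owner in house 3.
The only dessert still possible for house 3 is pudding.
The person who makes cake is narrowed to house 1 or 2; consider each.
Placing it in house 1 leads to a contradiction, so it's in house 2.
From clue 6, the person who drives a jeep must be in house 3.
That leaves gelato as the dessert for house 1.
By clue 2, the person who drives a coupe is in house 2.
The rabbit owner is in house 2 (clue 5).
The only pet still possible for house 1 is frog.
House 1 vehicle: only motorcycle fits.
So: house 1 = gelato/frog/motorcycle, house 2 = cake/rabbit/coupe, house 3 = pudding/lizard/jeep.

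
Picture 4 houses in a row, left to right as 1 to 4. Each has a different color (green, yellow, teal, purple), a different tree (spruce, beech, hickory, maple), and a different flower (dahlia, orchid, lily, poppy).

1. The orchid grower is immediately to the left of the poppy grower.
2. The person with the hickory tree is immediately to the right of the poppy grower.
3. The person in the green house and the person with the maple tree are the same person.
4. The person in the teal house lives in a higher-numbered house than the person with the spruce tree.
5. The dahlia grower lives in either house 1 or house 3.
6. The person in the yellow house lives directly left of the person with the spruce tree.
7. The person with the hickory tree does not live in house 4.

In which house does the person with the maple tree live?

4

By clue 7, the person with the hickory tree is in house 3.
So house 4 gets lily for flower.
Clue 2: the poppy grower is in house 2.
By clue 6, the person in the yellow house is in house 1.
So house 2 gets spruce for tree.
The only flower still possible for house 3 is dahlia.
The person in the green house is in house 4 (clue 3).
Clue 3 places the person with the maple tree in house 4.
House 2's color must be purple (nothing else left).
That leaves teal as the color for house 3.
That leaves beech as the tree for house 1.
So house 1 gets orchid for flower.
So: house 1 = yellow/beech/orchid, house 2 = purple/spruce/poppy, house 3 = teal/hickory/dahlia, house 4 = green/maple/lily.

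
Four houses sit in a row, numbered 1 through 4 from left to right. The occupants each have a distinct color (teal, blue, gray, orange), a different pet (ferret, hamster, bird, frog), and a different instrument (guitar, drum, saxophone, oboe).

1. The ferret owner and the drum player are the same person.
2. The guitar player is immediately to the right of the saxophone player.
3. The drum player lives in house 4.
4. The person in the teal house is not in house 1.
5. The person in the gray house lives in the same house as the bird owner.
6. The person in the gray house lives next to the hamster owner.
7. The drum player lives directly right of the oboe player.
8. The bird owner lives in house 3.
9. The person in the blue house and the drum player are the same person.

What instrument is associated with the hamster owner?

guitar

The drum player is in house 4 (clue 3).
Clue 7: the oboe player is in house 3.
By clue 8, the bird owner is in house 3.
The person in the blue house is in house 4 (clue 9).
The only instrument still possible for house 1 is saxophone.
House 2 instrument: only guitar fits.
Clue 1 places the ferret owner in house 4.
Clue 5: the person in the gray house is in house 3.
So house 1 gets orange for color.
House 2 color: only teal fits.
That leaves frog as the pet for house 1.
House 2 pet: only hamster fits.
So: house 1 = orange/frog/saxophone, house 2 = teal/hamster/guitar, house 3 = gray/bird/oboe, house 4 = blue/ferret/drum.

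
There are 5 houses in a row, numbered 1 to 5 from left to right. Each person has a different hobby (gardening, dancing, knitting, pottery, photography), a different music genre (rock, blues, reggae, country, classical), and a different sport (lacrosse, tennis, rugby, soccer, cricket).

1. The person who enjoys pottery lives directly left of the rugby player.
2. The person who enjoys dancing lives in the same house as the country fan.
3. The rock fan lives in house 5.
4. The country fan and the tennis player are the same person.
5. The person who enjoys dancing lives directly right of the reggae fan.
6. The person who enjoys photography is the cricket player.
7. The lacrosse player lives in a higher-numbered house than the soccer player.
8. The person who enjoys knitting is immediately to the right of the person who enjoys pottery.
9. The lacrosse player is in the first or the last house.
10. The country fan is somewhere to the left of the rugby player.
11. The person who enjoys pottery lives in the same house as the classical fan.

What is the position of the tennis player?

2

Clue 3 places the rock fan in house 5.
Clue 9: the lacrosse player is in house 5.
So house 5 gets gardening for hobby.
House 4 music genre: only blues fits.
House 1 hobby: only photography fits.
House 4's hobby must be knitting (nothing else left).
The only music genre still possible for house 1 is reggae.
The person who enjoys dancing is in house 2 (clue 5).
The cricket player is in house 1 (clue 6).
Clue 8 places the person who enjoys pottery in house 3.
By clue 11, the classical fan is in house 3.
House 2 music genre: only country fits.
By clue 1, the rugby player is in house 4.
Clue 4 places the tennis player in house 2.
That leaves soccer as the sport for house 3.
So: house 1 = photography/reggae/cricket, house 2 = dancing/country/tennis, house 3 = pottery/classical/soccer, house 4 = knitting/blues/rugby, house 5 = gardening/rock/lacrosse.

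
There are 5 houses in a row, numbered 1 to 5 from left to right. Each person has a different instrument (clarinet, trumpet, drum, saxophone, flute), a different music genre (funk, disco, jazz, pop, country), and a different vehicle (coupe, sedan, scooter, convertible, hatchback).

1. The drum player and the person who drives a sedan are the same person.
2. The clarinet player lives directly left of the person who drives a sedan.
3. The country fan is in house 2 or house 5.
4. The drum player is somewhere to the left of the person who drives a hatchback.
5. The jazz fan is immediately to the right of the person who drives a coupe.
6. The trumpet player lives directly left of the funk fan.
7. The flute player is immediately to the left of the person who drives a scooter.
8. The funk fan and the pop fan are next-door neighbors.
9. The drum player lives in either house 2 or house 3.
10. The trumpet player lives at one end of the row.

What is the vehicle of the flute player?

By clue 10, the trumpet player is in house 1.
House 5 instrument: only saxophone fits.
By clue 2, the clarinet player is in house 2.
The person who drives a sedan is in house 3 (clue 2).
Clue 6: the funk fan is in house 2.
So house 3 gets drum for instrument.
That leaves flute as the instrument for house 4.
The only music genre still possible for house 5 is country.
Clue 5: the jazz fan is in house 3.
By clue 5, the person who drives a coupe is in house 2.
By clue 7, the person who drives a scooter is in house 5.
House 1 music genre: only pop fits.
The only music genre still possible for house 4 is disco.
House 1 vehicle: only convertible fits.
House 4 vehicle: only hatchback fits.
So: house 1 = trumpet/pop/convertible, house 2 = clarinet/funk/coupe, house 3 = drum/jazz/sedan, house 4 = flute/disco/hatchback, house 5 = saxophone/country/scooter.

hatchback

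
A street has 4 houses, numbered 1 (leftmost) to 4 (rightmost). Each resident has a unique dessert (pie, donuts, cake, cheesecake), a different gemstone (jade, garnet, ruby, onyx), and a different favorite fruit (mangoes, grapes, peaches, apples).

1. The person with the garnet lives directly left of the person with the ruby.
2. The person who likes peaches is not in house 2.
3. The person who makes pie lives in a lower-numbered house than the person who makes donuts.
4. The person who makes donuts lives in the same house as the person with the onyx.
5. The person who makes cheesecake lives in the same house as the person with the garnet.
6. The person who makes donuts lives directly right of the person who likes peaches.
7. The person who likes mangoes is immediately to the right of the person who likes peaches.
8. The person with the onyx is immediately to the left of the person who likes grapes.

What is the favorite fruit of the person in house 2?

Clue 4 places the person who makes donuts in house 2.
The person with the onyx is in house 2 (clue 4).
From clue 6, the person who likes peaches must be in house 1.
The person who likes mangoes is in house 2 (clue 7).
From clue 8, the person who likes grapes must be in house 3.
The only dessert still possible for house 4 is cake.
That leaves apples as the favorite fruit for house 4.
By clue 1, the person with the garnet is in house 3.
Clue 1 places the person with the ruby in house 4.
By clue 3, the person who makes pie is in house 1.
Clue 5: the person who makes cheesecake is in house 3.
That leaves jade as the gemstone for house 1.
So: house 1 = pie/jade/peaches, house 2 = donuts/onyx/mangoes, house 3 = cheesecake/garnet/grapes, house 4 = cake/ruby/apples.

mangoes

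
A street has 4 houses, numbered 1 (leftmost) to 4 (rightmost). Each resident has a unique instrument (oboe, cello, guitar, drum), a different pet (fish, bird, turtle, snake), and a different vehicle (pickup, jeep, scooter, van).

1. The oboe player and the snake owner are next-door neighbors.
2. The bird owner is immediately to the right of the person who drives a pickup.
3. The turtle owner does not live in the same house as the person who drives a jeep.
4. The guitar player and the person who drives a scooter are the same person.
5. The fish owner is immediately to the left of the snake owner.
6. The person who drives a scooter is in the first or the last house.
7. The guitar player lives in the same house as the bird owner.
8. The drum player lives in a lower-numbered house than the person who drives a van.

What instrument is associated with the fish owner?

drum

By clue 4, the guitar player is in house 4.
From clue 4, the person who drives a scooter must be in house 4.
Clue 7 places the bird owner in house 4.
The person who drives a pickup is in house 3 (clue 2).
That leaves jeep as the vehicle for house 1.
So house 2 gets van for vehicle.
Clue 8: the drum player is in house 1.
So house 1 gets fish for pet.
The snake owner is in house 2 (clue 5).
So house 3 gets turtle for pet.
From clue 1, the oboe player must be in house 3.
So house 2 gets cello for instrument.
So: house 1 = drum/fish/jeep, house 2 = cello/snake/van, house 3 = oboe/turtle/pickup, house 4 = guitar/bird/scooter.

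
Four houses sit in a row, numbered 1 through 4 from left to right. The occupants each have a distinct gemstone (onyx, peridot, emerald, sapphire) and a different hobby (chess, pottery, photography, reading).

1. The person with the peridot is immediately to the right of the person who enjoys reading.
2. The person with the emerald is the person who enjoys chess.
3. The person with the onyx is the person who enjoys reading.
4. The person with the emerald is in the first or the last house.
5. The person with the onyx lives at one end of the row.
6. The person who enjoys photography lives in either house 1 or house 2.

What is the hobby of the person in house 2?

photography

Clue 5 places the person with the onyx in house 1.
That leaves emerald as the gemstone for house 4.
Clue 2 places the person who enjoys chess in house 4.
By clue 3, the person who enjoys reading is in house 1.
So house 3 gets pottery for hobby.
The person with the peridot is in house 2 (clue 1).
House 3's gemstone must be sapphire (nothing else left).
So house 2 gets photography for hobby.
So: house 1 = onyx/reading, house 2 = peridot/photography, house 3 = sapphire/pottery, house 4 = emerald/chess.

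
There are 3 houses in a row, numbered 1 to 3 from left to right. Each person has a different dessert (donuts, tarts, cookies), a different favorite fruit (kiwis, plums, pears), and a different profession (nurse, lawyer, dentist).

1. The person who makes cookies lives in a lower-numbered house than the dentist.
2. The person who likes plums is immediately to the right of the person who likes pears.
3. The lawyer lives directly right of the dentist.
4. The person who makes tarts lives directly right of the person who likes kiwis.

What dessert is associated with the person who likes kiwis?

Clue 3 places the lawyer in house 3.
From clue 3, the dentist must be in house 2.
House 3's favorite fruit must be plums (nothing else left).
So house 1 gets nurse for profession.
Clue 1 places the person who makes cookies in house 1.
By clue 2, the person who likes pears is in house 2.
So house 1 gets kiwis for favorite fruit.
By clue 4, the person who makes tarts is in house 2.
So house 3 gets donuts for dessert.
So: house 1 = cookies/kiwis/nurse, house 2 = tarts/pears/dentist, house 3 = donuts/plums/lawyer.

cookies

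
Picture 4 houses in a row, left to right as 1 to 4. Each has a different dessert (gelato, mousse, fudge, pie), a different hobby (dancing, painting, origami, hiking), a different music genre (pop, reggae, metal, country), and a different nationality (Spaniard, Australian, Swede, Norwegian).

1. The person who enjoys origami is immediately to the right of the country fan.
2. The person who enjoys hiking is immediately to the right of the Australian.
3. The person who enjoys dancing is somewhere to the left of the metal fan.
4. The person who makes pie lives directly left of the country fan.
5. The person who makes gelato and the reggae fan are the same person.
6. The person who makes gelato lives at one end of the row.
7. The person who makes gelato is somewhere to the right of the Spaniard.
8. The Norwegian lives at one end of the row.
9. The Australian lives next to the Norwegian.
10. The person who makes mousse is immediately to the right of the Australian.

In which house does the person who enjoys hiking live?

Clue 7: the person who makes gelato is in house 4.
That leaves mousse as the dessert for house 3.
The reggae fan is in house 4 (clue 5).
Clue 10 places the Australian in house 2.
House 1 music genre: only pop fits.
From clue 2, the person who enjoys hiking must be in house 3.
Clue 9: the Norwegian is in house 1.
So house 4 gets Swede for nationality.
From clue 1, the country fan must be in house 3.
From clue 4, the person who makes pie must be in house 2.
House 1's dessert must be fudge (nothing else left).
That leaves origami as the hobby for house 4.
The only music genre still possible for house 2 is metal.
The only nationality still possible for house 3 is Spaniard.
From clue 3, the person who enjoys dancing must be in house 1.
House 2's hobby must be painting (nothing else left).
So: house 1 = fudge/dancing/pop/Norwegian, house 2 = pie/painting/metal/Australian, house 3 = mousse/hiking/country/Spaniard, house 4 = gelato/origami/reggae/Swede.

3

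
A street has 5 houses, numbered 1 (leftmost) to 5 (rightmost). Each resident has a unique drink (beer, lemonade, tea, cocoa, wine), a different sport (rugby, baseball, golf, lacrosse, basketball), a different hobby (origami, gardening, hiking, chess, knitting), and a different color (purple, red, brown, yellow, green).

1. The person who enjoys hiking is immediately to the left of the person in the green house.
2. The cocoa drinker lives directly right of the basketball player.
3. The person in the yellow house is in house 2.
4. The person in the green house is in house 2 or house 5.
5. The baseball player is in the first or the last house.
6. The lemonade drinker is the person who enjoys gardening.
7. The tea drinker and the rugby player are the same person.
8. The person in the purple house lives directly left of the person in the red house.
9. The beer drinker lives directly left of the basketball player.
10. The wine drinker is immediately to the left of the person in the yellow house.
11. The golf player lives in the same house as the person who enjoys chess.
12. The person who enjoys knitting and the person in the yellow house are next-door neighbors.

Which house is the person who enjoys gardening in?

3

Clue 3: the person in the yellow house is in house 2.
The wine drinker is in house 1 (clue 10).
House 5 color: only green fits.
The person who enjoys hiking is in house 4 (clue 1).
Clue 8: the person in the purple house is in house 3.
The person in the red house is in house 4 (clue 8).
House 1's color must be brown (nothing else left).
The beer drinker is narrowed to house 2 or 3; consider each.
Placing it in house 3 leads to a contradiction, so it's in house 2.
Clue 9: the basketball player is in house 3.
Clue 2: the cocoa drinker is in house 4.
That leaves lemonade as the drink for house 3.
House 5's drink must be tea (nothing else left).
Clue 6 places the person who enjoys gardening in house 3.
The rugby player is in house 5 (clue 7).
House 1 sport: only baseball fits.
The only sport still possible for house 2 is golf.
The only sport still possible for house 4 is lacrosse.
House 1 hobby: only knitting fits.
The person who enjoys chess is in house 2 (clue 11).
That leaves origami as the hobby for house 5.
So: house 1 = wine/baseball/knitting/brown, house 2 = beer/golf/chess/yellow, house 3 = lemonade/basketball/gardening/purple, house 4 = cocoa/lacrosse/hiking/red, house 5 = tea/rugby/origami/green.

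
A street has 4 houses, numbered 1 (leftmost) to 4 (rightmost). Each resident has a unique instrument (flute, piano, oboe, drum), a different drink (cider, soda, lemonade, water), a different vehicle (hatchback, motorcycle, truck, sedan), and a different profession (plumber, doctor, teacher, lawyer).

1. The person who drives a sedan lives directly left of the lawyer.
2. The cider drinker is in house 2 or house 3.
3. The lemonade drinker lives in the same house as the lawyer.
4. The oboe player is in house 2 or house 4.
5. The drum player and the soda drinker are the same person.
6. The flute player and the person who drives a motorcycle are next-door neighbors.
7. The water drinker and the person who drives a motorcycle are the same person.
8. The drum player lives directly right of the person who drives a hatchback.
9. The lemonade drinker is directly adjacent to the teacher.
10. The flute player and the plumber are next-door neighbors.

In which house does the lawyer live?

4

House 1 drink: only water fits.
By clue 7, the person who drives a motorcycle is in house 1.
House 4's vehicle must be truck (nothing else left).
The flute player is in house 2 (clue 6).
That leaves piano as the instrument for house 1.
The only instrument still possible for house 3 is drum.
House 4 instrument: only oboe fits.
Clue 5 places the soda drinker in house 3.
Clue 8: the person who drives a hatchback is in house 2.
House 2's drink must be cider (nothing else left).
The only drink still possible for house 4 is lemonade.
The only vehicle still possible for house 3 is sedan.
The lawyer is in house 4 (clue 1).
Clue 9: the teacher is in house 3.
House 2's profession must be doctor (nothing else left).
House 1's profession must be plumber (nothing else left).
So: house 1 = piano/water/motorcycle/plumber, house 2 = flute/cider/hatchback/doctor, house 3 = drum/soda/sedan/teacher, house 4 = oboe/lemonade/truck/lawyer.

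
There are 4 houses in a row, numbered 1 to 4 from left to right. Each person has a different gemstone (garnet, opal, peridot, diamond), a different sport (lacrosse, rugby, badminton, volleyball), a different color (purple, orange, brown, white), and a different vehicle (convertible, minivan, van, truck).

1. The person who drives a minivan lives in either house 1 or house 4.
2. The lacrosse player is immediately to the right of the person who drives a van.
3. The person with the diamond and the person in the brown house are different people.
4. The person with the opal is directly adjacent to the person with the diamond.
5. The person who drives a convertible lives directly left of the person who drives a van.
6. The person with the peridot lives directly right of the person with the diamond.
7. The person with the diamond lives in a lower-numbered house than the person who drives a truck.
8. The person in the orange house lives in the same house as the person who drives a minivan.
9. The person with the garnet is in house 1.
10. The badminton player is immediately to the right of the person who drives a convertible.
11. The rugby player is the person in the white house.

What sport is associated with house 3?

badminton

By clue 9, the person with the garnet is in house 1.
The person with the diamond is narrowed to house 2 or 3; consider each.
Placing it in house 2 leads to a contradiction, so it's in house 3.
Clue 6: the person with the peridot is in house 4.
By clue 7, the person who drives a truck is in house 4.
House 2's gemstone must be opal (nothing else left).
The only vehicle still possible for house 3 is van.
Clue 2 places the lacrosse player in house 4.
By clue 5, the person who drives a convertible is in house 2.
From clue 8, the person in the orange house must be in house 1.
By clue 10, the badminton player is in house 3.
That leaves minivan as the vehicle for house 1.
Clue 11: the rugby player is in house 2.
By clue 11, the person in the white house is in house 2.
The only sport still possible for house 1 is volleyball.
So house 3 gets purple for color.
The only color still possible for house 4 is brown.
So: house 1 = garnet/volleyball/orange/minivan, house 2 = opal/rugby/white/convertible, house 3 = diamond/badminton/purple/van, house 4 = peridot/lacrosse/brown/truck.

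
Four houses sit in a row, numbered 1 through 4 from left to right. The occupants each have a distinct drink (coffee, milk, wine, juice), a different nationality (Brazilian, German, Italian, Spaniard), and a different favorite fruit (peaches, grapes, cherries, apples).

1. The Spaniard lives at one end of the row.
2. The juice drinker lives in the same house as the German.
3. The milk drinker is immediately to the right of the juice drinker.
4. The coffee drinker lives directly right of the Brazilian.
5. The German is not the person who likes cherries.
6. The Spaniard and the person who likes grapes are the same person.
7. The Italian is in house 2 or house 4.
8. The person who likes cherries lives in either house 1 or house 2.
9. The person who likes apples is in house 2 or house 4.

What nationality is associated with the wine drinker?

That leaves peaches as the favorite fruit for house 3.
The Italian is narrowed to house 2 or 4; consider each.
Placing it in house 4 leads to a contradiction, so it's in house 2.
That leaves Spaniard as the nationality for house 4.
The person who likes grapes is in house 4 (clue 6).
So house 1 gets cherries for favorite fruit.
House 2's favorite fruit must be apples (nothing else left).
The German is in house 3 (clue 5).
That leaves Brazilian as the nationality for house 1.
By clue 2, the juice drinker is in house 3.
Clue 3: the milk drinker is in house 4.
By clue 4, the coffee drinker is in house 2.
So house 1 gets wine for drink.
So: house 1 = wine/Brazilian/cherries, house 2 = coffee/Italian/apples, house 3 = juice/German/peaches, house 4 = milk/Spaniard/grapes.

Brazilian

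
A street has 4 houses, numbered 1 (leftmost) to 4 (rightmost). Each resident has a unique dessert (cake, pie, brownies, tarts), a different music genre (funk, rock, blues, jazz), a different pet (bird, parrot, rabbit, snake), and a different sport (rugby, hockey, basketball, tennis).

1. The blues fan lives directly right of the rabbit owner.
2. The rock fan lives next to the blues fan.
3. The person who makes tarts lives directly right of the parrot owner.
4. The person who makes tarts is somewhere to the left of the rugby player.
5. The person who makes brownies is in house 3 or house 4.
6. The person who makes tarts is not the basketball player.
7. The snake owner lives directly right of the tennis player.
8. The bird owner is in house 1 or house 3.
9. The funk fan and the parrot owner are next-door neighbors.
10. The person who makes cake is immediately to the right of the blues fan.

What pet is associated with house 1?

parrot

The only dessert still possible for house 1 is pie.
House 2 dessert: only tarts fits.
House 4's pet must be snake (nothing else left).
Clue 3: the parrot owner is in house 1.
The tennis player is in house 3 (clue 7).
The funk fan is in house 2 (clue 9).
So house 3 gets blues for music genre.
House 2 pet: only rabbit fits.
The only pet still possible for house 3 is bird.
House 2 sport: only hockey fits.
The rock fan is in house 4 (clue 2).
Clue 10: the person who makes cake is in house 4.
That leaves brownies as the dessert for house 3.
House 1's music genre must be jazz (nothing else left).
House 1's sport must be basketball (nothing else left).
House 4's sport must be rugby (nothing else left).
So: house 1 = pie/jazz/parrot/basketball, house 2 = tarts/funk/rabbit/hockey, house 3 = brownies/blues/bird/tennis, house 4 = cake/rock/snake/rugby.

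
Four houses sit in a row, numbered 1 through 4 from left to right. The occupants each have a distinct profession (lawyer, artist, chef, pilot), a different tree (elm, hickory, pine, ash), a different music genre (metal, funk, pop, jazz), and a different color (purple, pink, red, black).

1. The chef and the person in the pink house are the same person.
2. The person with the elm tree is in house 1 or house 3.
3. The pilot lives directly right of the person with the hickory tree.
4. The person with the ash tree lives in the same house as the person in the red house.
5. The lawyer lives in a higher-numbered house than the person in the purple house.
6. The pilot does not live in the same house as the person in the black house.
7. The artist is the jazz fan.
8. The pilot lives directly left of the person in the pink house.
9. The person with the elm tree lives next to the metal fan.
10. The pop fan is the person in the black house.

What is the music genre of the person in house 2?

House 1's profession must be artist (nothing else left).
Clue 7 places the jazz fan in house 1.
The chef is narrowed to house 3 or 4; consider each.
Placing it in house 4 leads to a contradiction, so it's in house 3.
The person in the pink house is in house 3 (clue 1).
From clue 8, the pilot must be in house 2.
House 4 profession: only lawyer fits.
Clue 3: the person with the hickory tree is in house 1.
By clue 6, the person in the black house is in house 4.
From clue 10, the pop fan must be in house 4.
The only music genre still possible for house 3 is funk.
From clue 4, the person with the ash tree must be in house 2.
Clue 4: the person in the red house is in house 2.
House 3 tree: only elm fits.
The only tree still possible for house 4 is pine.
So house 2 gets metal for music genre.
The only color still possible for house 1 is purple.
So: house 1 = artist/hickory/jazz/purple, house 2 = pilot/ash/metal/red, house 3 = chef/elm/funk/pink, house 4 = lawyer/pine/pop/black.

metal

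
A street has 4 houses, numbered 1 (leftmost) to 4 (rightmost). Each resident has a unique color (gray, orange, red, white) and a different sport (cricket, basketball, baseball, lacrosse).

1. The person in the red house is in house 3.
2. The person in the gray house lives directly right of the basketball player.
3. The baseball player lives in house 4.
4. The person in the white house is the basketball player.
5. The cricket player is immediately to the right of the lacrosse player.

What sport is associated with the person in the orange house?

By clue 1, the person in the red house is in house 3.
The baseball player is in house 4 (clue 3).
Clue 4 places the person in the white house in house 1.
By clue 4, the basketball player is in house 1.
House 2's sport must be lacrosse (nothing else left).
So house 3 gets cricket for sport.
Clue 2 places the person in the gray house in house 2.
House 4 color: only orange fits.
So: house 1 = white/basketball, house 2 = gray/lacrosse, house 3 = red/cricket, house 4 = orange/baseball.

baseball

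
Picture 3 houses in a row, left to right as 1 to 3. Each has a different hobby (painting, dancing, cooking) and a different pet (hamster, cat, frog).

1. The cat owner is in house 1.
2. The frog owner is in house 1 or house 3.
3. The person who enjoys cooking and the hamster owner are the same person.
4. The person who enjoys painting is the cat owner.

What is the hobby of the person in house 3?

From clue 1, the cat owner must be in house 1.
The person who enjoys painting is in house 1 (clue 4).
House 2 pet: only hamster fits.
House 3's pet must be frog (nothing else left).
By clue 3, the person who enjoys cooking is in house 2.
So house 3 gets dancing for hobby.
So: house 1 = painting/cat, house 2 = cooking/hamster, house 3 = dancing/frog.

dancing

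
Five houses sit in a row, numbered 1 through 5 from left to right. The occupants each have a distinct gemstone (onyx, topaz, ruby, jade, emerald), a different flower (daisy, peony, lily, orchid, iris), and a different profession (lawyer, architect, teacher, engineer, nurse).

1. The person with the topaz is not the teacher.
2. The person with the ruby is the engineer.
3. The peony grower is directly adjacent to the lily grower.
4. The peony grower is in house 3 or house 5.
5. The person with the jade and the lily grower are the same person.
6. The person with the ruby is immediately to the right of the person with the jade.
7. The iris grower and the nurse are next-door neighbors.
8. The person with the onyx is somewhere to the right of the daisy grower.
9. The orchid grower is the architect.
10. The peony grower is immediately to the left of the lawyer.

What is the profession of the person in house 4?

lawyer

By clue 10, the peony grower is in house 3.
By clue 10, the lawyer is in house 4.
House 5 flower: only orchid fits.
Clue 9 places the architect in house 5.
The only profession still possible for house 3 is engineer.
Clue 2: the person with the ruby is in house 3.
Clue 6 places the person with the jade in house 2.
The lily grower is in house 2 (clue 5).
That leaves iris as the flower for house 1.
House 4's flower must be daisy (nothing else left).
Clue 7 places the nurse in house 2.
Clue 8 places the person with the onyx in house 5.
The only profession still possible for house 1 is teacher.
The person with the topaz is in house 4 (clue 1).
So house 1 gets emerald for gemstone.
So: house 1 = emerald/iris/teacher, house 2 = jade/lily/nurse, house 3 = ruby/peony/engineer, house 4 = topaz/daisy/lawyer, house 5 = onyx/orchid/architect.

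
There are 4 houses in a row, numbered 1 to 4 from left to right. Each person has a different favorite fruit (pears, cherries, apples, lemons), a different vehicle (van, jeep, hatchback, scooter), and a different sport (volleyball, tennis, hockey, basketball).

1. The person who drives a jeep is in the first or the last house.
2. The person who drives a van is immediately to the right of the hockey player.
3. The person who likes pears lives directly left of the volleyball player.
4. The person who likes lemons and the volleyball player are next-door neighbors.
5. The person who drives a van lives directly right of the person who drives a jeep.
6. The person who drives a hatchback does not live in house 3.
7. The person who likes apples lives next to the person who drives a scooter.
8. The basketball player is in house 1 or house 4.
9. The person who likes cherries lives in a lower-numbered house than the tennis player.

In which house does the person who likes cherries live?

2

From clue 5, the person who drives a van must be in house 2.
Clue 5 places the person who drives a jeep in house 1.
House 3's vehicle must be scooter (nothing else left).
House 4 vehicle: only hatchback fits.
From clue 2, the hockey player must be in house 1.
So house 4 gets basketball for sport.
So house 3 gets lemons for favorite fruit.
The only favorite fruit still possible for house 4 is apples.
Clue 4 places the volleyball player in house 2.
House 3 sport: only tennis fits.
By clue 3, the person who likes pears is in house 1.
House 2's favorite fruit must be cherries (nothing else left).
So: house 1 = pears/jeep/hockey, house 2 = cherries/van/volleyball, house 3 = lemons/scooter/tennis, house 4 = apples/hatchback/basketball.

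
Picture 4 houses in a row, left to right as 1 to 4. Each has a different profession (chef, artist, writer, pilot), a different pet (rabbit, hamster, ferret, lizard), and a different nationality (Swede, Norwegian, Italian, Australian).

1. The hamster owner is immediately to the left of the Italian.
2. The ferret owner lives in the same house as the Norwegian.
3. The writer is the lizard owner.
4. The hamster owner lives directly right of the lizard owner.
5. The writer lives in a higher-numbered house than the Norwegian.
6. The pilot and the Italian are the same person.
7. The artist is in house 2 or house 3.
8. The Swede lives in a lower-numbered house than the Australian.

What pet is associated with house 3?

hamster

House 1 profession: only chef fits.
Clue 3: the writer is in house 2.
The lizard owner is in house 2 (clue 3).
By clue 4, the hamster owner is in house 3.
The Norwegian is in house 1 (clue 5).
So house 4 gets pilot for profession.
House 4's pet must be rabbit (nothing else left).
By clue 1, the Italian is in house 4.
House 3 profession: only artist fits.
The only pet still possible for house 1 is ferret.
So house 2 gets Swede for nationality.
House 3's nationality must be Australian (nothing else left).
So: house 1 = chef/ferret/Norwegian, house 2 = writer/lizard/Swede, house 3 = artist/hamster/Australian, house 4 = pilot/rabbit/Italian.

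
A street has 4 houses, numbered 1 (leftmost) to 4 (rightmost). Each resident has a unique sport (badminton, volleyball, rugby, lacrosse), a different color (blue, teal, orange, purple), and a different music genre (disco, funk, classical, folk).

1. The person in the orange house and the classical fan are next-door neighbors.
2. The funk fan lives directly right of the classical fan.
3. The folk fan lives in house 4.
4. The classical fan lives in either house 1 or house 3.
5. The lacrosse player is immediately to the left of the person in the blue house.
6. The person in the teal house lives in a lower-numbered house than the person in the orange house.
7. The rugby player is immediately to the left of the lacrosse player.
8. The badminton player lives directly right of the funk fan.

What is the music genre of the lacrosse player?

funk

By clue 3, the folk fan is in house 4.
By clue 2, the funk fan is in house 2.
By clue 2, the classical fan is in house 1.
Clue 8: the badminton player is in house 3.
House 2 sport: only lacrosse fits.
The only sport still possible for house 4 is volleyball.
House 3's music genre must be disco (nothing else left).
Clue 1: the person in the orange house is in house 2.
Clue 5: the person in the blue house is in house 3.
From clue 6, the person in the teal house must be in house 1.
That leaves rugby as the sport for house 1.
House 4 color: only purple fits.
So: house 1 = rugby/teal/classical, house 2 = lacrosse/orange/funk, house 3 = badminton/blue/disco, house 4 = volleyball/purple/folk.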